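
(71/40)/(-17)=-71/680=-0.10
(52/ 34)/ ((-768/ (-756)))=819/ 544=1.51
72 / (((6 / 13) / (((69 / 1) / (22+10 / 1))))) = 2691 / 8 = 336.38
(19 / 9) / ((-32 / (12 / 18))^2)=19 / 20736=0.00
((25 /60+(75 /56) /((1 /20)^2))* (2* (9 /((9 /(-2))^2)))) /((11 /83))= 7475810 /2079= 3595.87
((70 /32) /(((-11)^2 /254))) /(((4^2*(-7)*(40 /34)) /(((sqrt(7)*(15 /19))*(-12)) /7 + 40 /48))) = -10795 /371712 + 97155*sqrt(7) /2059904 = 0.10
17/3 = 5.67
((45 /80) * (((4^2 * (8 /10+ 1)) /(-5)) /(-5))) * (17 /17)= 81 /125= 0.65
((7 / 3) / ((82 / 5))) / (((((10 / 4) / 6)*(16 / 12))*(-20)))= -21 / 1640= -0.01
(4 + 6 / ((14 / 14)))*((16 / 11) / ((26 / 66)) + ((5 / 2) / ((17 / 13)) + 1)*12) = 386.33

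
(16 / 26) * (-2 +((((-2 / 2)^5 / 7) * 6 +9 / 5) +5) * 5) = 1552 / 91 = 17.05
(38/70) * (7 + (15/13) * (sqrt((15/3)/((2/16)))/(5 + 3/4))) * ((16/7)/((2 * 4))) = 912 * sqrt(10)/14651 + 38/35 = 1.28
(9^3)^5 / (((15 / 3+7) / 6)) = 205891132094649 / 2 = 102945566047324.50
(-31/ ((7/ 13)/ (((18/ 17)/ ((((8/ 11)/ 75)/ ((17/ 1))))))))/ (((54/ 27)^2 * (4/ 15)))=-44884125/ 448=-100187.78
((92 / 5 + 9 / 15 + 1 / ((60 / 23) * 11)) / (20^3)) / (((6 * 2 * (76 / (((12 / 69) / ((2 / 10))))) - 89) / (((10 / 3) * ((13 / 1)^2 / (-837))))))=-2123147 / 1272510518400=-0.00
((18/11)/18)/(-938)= -1/10318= -0.00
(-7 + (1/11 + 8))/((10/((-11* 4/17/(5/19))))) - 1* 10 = -11.07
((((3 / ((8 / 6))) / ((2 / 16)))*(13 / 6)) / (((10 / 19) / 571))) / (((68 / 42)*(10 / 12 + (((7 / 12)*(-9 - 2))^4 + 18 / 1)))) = 46061555904 / 3021203365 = 15.25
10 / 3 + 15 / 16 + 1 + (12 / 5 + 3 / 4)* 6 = 5801 / 240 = 24.17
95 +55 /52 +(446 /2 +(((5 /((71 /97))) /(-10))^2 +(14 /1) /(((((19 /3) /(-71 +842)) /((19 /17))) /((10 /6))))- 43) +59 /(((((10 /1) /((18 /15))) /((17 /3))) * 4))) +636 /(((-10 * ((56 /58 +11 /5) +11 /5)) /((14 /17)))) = 149577497687387 /43336972900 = 3451.50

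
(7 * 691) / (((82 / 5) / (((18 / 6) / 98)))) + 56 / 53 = 613633 / 60844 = 10.09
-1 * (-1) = 1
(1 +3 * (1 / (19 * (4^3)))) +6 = 8515 / 1216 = 7.00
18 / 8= 9 / 4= 2.25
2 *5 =10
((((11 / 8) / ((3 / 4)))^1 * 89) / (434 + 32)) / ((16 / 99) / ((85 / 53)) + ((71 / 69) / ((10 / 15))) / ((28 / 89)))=884242590 / 12644119897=0.07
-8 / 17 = -0.47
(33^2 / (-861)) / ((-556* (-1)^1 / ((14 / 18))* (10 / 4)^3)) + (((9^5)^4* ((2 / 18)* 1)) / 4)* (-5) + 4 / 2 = -14434694885659466073924593 / 8548500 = -1688564647091240109.25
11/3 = 3.67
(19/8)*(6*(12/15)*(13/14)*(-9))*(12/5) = -40014/175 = -228.65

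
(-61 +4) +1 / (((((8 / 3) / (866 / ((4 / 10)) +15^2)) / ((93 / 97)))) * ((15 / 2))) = 57.57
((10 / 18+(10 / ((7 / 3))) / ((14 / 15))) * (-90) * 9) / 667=-204300 / 32683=-6.25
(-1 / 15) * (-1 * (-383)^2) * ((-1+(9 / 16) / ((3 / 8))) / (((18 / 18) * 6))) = 146689 / 180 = 814.94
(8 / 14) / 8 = 1 / 14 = 0.07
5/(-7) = -5/7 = -0.71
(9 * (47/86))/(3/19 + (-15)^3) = -2679/1838164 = -0.00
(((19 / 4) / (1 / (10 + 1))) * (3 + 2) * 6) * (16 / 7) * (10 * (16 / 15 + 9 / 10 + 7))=2248840 / 7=321262.86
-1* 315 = -315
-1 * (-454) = 454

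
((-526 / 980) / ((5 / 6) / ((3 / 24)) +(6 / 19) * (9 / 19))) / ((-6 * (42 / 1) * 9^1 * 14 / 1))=94943 / 38284233120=0.00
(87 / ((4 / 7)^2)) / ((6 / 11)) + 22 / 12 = 47069 / 96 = 490.30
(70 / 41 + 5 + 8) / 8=603 / 328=1.84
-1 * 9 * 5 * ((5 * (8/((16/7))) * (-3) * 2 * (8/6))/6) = 1050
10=10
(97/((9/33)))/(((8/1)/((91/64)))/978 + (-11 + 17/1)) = 15826811/267250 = 59.22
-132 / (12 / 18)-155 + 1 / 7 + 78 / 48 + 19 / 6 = -58475 / 168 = -348.07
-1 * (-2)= 2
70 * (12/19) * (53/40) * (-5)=-5565/19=-292.89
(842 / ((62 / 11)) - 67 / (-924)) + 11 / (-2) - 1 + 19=4639171 / 28644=161.96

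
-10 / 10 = -1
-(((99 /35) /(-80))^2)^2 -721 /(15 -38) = 31.35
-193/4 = -48.25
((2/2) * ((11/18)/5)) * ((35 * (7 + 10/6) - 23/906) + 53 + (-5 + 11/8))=4686451/108720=43.11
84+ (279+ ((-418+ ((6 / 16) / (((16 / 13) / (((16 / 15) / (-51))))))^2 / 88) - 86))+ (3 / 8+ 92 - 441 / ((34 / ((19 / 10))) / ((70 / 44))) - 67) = -56702534231 / 366220800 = -154.83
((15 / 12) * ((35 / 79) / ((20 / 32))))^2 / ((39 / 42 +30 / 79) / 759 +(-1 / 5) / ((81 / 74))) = -7029099000 / 1620383773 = -4.34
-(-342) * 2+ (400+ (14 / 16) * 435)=11717 / 8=1464.62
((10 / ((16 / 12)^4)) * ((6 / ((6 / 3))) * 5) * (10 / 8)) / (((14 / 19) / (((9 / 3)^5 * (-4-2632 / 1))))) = -92419066125 / 1792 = -51573139.58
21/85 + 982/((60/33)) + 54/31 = 2856809/5270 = 542.09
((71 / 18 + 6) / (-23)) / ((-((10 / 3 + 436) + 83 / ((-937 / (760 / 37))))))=6205751 / 6279621276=0.00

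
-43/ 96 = -0.45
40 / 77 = 0.52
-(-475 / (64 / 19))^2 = -19885.41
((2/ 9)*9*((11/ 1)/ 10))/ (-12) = -11/ 60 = -0.18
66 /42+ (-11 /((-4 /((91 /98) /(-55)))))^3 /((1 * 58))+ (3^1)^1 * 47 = 142.57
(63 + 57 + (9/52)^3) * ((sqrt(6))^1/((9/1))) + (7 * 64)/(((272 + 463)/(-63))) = -192/5 + 5624563 * sqrt(6)/421824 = -5.74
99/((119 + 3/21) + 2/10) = 3465/4177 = 0.83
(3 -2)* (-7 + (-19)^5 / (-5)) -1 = 495211.80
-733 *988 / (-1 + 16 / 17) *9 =110803212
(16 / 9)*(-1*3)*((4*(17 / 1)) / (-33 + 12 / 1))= 1088 / 63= 17.27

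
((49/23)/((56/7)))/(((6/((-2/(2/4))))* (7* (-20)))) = 7/5520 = 0.00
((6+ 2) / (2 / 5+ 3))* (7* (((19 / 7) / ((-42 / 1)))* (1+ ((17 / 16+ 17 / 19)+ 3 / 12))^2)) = -1584375 / 144704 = -10.95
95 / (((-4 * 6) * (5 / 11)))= -209 / 24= -8.71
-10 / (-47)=10 / 47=0.21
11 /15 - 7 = -94 /15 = -6.27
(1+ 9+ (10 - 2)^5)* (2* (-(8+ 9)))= -1114452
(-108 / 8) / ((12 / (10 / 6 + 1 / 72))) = -121 / 64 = -1.89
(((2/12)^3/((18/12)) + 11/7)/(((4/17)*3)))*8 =60707/3402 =17.84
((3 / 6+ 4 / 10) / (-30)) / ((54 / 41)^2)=-1681 / 97200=-0.02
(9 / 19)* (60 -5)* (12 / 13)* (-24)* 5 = -712800 / 247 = -2885.83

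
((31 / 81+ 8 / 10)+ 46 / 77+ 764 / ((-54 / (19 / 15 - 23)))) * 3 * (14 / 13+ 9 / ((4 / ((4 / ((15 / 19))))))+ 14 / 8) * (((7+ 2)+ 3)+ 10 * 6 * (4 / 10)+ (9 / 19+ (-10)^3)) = -24188917340143 / 1901900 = -12718290.84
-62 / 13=-4.77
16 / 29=0.55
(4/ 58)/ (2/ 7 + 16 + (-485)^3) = -14/ 23159074069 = -0.00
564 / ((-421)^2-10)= 188 / 59077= 0.00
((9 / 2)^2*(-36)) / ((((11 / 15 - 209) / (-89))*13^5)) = -973215 / 1159919332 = -0.00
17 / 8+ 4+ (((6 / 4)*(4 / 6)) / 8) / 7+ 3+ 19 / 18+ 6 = 2041 / 126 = 16.20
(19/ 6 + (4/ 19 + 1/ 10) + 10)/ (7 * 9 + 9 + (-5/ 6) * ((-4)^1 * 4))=3841/ 24320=0.16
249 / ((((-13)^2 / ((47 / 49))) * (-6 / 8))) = -15604 / 8281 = -1.88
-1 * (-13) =13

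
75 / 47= 1.60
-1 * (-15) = 15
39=39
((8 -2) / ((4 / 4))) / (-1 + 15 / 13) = 39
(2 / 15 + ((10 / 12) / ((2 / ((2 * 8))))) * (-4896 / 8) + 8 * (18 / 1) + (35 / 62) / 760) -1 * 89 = -4024.87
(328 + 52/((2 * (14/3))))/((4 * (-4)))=-2335/112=-20.85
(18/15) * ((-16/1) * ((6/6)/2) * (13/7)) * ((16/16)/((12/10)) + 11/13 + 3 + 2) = -4168/35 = -119.09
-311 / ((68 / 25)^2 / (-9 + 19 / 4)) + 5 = 183.65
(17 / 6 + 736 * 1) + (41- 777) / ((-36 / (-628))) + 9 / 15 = -1088971 / 90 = -12099.68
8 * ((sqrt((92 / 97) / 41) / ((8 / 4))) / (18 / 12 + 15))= 16 * sqrt(91471) / 131241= 0.04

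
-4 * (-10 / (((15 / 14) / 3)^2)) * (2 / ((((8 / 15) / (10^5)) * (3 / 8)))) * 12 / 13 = 3763200000 / 13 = 289476923.08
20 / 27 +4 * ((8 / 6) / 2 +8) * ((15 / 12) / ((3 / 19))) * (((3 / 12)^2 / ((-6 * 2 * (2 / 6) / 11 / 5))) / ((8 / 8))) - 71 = -264479 / 864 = -306.11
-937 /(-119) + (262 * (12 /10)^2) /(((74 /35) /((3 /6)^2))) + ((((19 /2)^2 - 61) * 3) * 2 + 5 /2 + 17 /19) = 96782573 /418285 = 231.38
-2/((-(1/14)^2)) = 392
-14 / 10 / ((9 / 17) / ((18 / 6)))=-119 / 15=-7.93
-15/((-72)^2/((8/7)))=-5/1512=-0.00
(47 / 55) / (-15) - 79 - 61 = -115547 / 825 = -140.06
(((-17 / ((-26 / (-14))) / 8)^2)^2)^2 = 40213853471634241 / 13685690504052736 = 2.94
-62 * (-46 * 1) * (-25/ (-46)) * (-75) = -116250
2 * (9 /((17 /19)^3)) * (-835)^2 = 86080792950 /4913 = 17521024.41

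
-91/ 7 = -13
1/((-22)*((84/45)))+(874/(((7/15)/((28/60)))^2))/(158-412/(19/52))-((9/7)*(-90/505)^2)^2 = -3833161095201899/4133053524770632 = -0.93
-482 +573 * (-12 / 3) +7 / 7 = -2773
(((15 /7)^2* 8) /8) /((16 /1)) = 225 /784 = 0.29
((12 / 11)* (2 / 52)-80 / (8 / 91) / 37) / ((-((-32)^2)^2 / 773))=25104721 / 1387003904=0.02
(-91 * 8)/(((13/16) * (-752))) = 56/47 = 1.19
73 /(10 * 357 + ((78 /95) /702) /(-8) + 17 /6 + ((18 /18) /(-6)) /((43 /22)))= 0.02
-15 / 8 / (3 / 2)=-5 / 4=-1.25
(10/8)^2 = 25/16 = 1.56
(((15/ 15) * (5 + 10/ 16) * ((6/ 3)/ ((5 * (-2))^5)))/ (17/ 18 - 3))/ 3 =27/ 1480000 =0.00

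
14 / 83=0.17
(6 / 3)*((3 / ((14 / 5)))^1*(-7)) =-15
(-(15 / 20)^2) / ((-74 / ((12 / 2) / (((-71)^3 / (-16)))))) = 27 / 13242707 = 0.00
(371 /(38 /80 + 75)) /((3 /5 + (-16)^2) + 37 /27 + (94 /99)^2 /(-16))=2908936800 /152629490833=0.02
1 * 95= 95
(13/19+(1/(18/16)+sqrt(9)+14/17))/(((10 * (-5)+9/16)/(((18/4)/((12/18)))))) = -0.74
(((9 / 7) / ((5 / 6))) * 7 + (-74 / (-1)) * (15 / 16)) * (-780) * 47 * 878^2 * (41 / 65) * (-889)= 6352764065426646 / 5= 1270552813085329.20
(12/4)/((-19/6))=-0.95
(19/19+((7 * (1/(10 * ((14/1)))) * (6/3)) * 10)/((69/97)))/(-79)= -166/5451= -0.03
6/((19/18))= 108/19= 5.68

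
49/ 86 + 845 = 72719/ 86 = 845.57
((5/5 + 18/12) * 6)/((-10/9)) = -27/2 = -13.50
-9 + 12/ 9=-23/ 3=-7.67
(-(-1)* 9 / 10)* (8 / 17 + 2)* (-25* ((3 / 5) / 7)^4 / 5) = -0.00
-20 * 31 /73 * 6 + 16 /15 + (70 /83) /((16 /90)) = -16413199 /363540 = -45.15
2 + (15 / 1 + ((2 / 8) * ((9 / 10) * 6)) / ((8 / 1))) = 2747 / 160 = 17.17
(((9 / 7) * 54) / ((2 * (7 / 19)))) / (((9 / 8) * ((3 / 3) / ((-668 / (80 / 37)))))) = -6339654 / 245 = -25876.14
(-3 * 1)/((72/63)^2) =-147/64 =-2.30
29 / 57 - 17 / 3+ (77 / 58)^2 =-217021 / 63916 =-3.40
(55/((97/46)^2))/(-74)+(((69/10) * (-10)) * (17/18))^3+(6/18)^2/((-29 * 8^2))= -4827960542506855/17445640896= -276743.09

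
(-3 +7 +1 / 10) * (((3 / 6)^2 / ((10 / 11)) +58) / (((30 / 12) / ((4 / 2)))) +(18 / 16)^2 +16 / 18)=28796473 / 144000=199.98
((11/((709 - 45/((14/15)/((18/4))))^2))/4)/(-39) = -2156/7402423431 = -0.00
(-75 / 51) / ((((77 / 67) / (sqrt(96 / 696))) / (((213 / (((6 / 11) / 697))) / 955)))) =-975185*sqrt(29) / 38773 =-135.44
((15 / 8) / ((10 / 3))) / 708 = 3 / 3776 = 0.00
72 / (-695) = -72 / 695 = -0.10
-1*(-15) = 15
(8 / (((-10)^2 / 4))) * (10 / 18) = 8 / 45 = 0.18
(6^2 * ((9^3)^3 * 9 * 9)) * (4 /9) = 502096953744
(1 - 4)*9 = -27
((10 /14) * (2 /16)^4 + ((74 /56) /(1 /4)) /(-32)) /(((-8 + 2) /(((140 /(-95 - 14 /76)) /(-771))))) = 149815 /2855635968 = 0.00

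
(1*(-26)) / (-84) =13 / 42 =0.31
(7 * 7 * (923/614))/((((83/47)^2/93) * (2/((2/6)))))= 366.10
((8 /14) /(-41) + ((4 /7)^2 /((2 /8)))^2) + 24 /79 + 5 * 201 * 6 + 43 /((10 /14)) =236890130089 /38884195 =6092.20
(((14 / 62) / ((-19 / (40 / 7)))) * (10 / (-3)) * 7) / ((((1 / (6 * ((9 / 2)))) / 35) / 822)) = 1230906.62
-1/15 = -0.07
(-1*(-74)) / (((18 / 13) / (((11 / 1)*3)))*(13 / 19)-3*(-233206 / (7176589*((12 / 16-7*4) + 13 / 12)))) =2962.07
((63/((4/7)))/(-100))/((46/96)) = -1323/575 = -2.30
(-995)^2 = 990025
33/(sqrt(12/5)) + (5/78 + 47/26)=73/39 + 11*sqrt(15)/2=23.17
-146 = -146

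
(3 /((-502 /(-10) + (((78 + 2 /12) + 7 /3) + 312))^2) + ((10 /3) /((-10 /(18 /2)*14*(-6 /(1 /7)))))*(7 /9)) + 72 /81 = 489966625 /548753212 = 0.89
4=4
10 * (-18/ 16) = -45/ 4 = -11.25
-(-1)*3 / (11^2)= 3 / 121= 0.02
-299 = -299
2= 2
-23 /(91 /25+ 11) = -575 /366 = -1.57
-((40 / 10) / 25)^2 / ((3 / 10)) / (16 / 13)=-26 / 375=-0.07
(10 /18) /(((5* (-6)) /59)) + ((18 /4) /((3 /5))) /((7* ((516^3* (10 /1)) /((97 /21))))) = -9807135413 /8976022272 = -1.09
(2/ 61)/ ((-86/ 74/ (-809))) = 59866/ 2623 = 22.82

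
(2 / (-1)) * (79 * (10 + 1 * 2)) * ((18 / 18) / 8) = -237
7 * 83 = 581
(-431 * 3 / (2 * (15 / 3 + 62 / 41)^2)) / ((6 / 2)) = -5.08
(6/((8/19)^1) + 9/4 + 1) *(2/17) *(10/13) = 350/221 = 1.58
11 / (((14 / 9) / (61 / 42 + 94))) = 132297 / 196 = 674.98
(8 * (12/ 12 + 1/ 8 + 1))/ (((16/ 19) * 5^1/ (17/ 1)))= 68.64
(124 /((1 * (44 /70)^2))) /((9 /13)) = 493675 /1089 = 453.33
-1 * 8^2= -64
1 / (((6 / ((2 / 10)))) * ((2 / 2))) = 1 / 30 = 0.03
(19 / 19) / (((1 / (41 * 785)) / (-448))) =-14418880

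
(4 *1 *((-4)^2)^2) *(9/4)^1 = 2304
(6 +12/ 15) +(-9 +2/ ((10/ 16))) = 1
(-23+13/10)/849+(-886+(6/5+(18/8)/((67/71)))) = -1003918091/1137660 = -882.44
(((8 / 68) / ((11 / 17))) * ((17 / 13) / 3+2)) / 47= 190 / 20163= 0.01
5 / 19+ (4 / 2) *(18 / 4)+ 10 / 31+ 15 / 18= 36821 / 3534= 10.42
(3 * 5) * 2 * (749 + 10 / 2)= 22620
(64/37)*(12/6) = 128/37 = 3.46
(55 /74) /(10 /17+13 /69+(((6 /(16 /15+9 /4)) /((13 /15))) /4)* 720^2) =166900305 /60747686080018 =0.00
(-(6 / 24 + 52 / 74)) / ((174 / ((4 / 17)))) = -47 / 36482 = -0.00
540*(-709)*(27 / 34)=-5168610 / 17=-304035.88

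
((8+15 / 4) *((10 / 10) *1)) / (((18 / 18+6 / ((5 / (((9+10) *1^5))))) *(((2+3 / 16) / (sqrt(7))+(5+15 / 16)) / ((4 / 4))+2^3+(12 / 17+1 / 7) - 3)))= 10547270 / 250560153 - 279650 *sqrt(7) / 250560153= 0.04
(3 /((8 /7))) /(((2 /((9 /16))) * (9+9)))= 21 /512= 0.04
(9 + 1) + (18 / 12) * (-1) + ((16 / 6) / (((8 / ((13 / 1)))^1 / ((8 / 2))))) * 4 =467 / 6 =77.83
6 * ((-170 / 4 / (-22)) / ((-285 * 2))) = -17 / 836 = -0.02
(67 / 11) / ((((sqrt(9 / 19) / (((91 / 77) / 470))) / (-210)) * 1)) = -6097 * sqrt(19) / 5687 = -4.67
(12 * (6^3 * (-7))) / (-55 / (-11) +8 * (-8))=18144 / 59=307.53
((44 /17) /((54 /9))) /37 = 22 /1887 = 0.01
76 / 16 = 19 / 4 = 4.75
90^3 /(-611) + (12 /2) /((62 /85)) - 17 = -22765192 /18941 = -1201.90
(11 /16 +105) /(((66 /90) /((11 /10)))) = 5073 /32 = 158.53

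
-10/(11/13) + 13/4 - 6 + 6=-377/44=-8.57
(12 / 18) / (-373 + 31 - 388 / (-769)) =-769 / 393915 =-0.00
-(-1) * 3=3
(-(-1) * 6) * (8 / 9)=16 / 3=5.33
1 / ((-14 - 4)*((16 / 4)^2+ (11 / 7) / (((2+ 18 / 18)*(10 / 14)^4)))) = -625 / 202638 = -0.00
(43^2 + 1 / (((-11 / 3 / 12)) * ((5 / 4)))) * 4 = 406204 / 55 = 7385.53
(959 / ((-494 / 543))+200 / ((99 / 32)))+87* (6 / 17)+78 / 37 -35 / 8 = -118253322743 / 123047496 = -961.04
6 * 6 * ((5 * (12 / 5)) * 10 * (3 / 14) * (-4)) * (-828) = 21461760 / 7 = 3065965.71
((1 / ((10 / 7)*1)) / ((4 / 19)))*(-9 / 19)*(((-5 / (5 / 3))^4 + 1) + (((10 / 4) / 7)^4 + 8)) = -141.78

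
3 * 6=18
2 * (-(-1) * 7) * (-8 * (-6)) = 672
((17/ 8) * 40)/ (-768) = -85/ 768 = -0.11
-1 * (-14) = 14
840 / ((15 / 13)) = 728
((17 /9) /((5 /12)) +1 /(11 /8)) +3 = 1363 /165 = 8.26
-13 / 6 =-2.17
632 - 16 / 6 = 1888 / 3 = 629.33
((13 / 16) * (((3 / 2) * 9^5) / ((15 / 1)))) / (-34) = -767637 / 5440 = -141.11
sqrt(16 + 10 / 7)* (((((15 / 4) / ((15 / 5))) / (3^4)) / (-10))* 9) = -sqrt(854) / 504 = -0.06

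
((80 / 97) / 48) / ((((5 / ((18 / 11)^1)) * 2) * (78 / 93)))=93 / 27742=0.00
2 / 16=1 / 8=0.12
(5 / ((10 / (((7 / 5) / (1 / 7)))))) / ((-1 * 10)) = -49 / 100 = -0.49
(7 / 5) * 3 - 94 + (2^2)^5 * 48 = 245311 / 5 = 49062.20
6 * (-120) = -720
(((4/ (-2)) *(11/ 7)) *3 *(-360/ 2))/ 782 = 5940/ 2737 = 2.17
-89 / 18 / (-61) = 89 / 1098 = 0.08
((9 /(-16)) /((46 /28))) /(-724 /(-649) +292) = -5841 /5000384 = -0.00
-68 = -68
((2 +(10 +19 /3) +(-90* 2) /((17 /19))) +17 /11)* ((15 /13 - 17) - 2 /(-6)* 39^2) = -649405580 /7293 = -89045.05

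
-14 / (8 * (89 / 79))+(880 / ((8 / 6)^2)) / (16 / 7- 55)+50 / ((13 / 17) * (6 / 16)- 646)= -14126525661 / 1281776932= -11.02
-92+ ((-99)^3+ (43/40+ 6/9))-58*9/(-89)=-10363694639/10680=-970383.39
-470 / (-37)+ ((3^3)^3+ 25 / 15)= 2186408 / 111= 19697.37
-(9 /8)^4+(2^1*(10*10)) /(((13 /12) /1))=9745107 /53248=183.01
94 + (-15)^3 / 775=2779 / 31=89.65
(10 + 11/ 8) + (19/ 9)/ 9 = 7523/ 648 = 11.61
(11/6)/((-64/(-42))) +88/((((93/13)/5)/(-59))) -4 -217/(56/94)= -23783383/5952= -3995.86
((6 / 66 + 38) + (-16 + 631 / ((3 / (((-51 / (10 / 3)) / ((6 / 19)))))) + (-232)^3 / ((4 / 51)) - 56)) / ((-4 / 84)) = 735603868503 / 220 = 3343653947.74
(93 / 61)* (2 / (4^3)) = 93 / 1952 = 0.05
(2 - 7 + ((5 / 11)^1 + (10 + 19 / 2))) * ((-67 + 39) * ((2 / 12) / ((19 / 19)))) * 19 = -43757 / 33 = -1325.97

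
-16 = -16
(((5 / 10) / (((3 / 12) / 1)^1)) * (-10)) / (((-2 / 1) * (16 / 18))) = 45 / 4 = 11.25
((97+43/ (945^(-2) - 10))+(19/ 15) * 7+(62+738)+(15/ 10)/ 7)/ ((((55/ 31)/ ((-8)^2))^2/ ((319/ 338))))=48261994175233829888/ 43578498838875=1107472.62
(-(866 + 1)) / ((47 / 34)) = -29478 / 47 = -627.19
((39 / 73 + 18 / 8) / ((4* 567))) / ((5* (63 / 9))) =271 / 7726320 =0.00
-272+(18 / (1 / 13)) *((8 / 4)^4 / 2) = 1600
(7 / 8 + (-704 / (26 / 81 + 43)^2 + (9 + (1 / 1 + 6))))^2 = 21831792095757609 / 80191451881024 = 272.25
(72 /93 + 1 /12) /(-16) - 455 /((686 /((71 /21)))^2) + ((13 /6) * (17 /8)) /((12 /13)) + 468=1159070429977 /2450863968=472.92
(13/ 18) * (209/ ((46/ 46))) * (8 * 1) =10868/ 9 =1207.56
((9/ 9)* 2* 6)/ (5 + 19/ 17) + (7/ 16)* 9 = 1227/ 208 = 5.90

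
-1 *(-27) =27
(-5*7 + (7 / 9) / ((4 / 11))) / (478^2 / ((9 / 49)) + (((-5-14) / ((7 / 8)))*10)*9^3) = -8281 / 273589168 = -0.00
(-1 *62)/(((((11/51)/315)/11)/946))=-942244380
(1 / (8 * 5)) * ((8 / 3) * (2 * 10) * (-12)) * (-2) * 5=160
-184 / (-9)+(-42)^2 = 16060 / 9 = 1784.44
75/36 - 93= -1091/12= -90.92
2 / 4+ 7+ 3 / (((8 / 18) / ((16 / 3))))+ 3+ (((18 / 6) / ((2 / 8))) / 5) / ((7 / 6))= 3399 / 70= 48.56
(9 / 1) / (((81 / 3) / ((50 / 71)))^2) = 2500 / 408321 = 0.01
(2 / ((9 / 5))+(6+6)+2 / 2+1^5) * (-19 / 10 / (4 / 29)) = -9367 / 45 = -208.16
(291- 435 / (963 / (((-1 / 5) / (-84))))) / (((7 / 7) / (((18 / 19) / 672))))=7846495 / 19126464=0.41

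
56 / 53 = 1.06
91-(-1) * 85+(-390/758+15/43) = 2865572/16297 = 175.83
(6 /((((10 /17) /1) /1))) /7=51 /35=1.46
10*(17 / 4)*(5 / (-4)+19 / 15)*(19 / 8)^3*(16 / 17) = 6859 / 768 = 8.93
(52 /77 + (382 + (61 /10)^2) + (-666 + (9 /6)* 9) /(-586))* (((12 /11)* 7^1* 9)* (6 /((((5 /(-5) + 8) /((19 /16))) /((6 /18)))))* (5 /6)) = 81209217213 /9926840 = 8180.77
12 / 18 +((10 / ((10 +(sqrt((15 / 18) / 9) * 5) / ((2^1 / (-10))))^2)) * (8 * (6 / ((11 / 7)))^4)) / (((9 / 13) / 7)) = 512096256 * sqrt(30) / 190333 +3968919014 / 259545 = 30028.46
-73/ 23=-3.17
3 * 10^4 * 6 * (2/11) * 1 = 360000/11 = 32727.27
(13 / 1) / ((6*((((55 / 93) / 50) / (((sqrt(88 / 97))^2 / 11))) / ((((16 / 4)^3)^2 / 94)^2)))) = 67612180480 / 2357003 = 28685.66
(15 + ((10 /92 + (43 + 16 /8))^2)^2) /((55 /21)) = 77861589970353 /49252016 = 1580881.28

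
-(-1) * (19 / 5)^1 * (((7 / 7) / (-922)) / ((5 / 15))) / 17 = -0.00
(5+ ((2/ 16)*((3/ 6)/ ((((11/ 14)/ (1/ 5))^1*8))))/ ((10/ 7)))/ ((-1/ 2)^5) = -160.04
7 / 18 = 0.39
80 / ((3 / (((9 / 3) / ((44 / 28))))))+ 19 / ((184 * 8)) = 824529 / 16192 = 50.92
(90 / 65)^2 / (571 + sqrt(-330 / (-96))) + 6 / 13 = 136618314 / 293868523-432 * sqrt(55) / 293868523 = 0.46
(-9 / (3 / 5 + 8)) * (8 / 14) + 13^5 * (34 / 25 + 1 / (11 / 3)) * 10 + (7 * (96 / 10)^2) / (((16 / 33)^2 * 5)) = 2509220793127 / 413875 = 6062750.33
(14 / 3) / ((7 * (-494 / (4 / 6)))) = -2 / 2223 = -0.00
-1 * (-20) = 20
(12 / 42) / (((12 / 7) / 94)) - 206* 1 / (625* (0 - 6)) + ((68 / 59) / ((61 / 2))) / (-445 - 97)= 9583540254 / 609580625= 15.72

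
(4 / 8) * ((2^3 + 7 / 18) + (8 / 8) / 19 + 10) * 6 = 6307 / 114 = 55.32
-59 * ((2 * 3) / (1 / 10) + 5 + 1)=-3894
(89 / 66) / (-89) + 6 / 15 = 127 / 330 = 0.38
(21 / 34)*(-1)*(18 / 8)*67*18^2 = -1025703 / 34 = -30167.74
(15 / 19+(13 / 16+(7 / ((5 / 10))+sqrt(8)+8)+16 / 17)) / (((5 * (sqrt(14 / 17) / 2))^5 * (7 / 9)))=41616 * sqrt(119) / 7503125+19406367 * sqrt(238) / 570237500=0.59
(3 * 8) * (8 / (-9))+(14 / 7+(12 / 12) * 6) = -40 / 3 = -13.33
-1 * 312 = -312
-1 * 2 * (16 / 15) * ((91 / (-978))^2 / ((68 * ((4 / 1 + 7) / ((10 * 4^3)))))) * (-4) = 8479744 / 134146881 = 0.06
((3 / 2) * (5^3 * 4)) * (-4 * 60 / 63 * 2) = -40000 / 7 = -5714.29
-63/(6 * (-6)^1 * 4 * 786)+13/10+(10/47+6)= 22204573/2955360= 7.51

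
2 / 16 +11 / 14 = 51 / 56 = 0.91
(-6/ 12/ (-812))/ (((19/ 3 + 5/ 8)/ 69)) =207/ 33901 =0.01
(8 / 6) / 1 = 4 / 3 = 1.33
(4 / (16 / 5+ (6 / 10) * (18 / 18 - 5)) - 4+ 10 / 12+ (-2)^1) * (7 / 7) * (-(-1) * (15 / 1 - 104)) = 89 / 6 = 14.83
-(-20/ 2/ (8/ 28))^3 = 42875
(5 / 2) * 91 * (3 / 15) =91 / 2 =45.50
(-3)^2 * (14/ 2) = 63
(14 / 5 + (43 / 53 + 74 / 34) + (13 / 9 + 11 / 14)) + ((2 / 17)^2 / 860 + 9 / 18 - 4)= 4.52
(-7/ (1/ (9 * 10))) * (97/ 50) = -6111/ 5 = -1222.20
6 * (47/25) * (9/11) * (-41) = -104058/275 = -378.39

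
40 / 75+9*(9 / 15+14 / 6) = 26.93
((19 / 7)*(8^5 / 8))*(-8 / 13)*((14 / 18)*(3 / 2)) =-311296 / 39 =-7981.95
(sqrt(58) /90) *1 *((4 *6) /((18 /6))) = 0.68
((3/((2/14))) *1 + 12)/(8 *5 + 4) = 3/4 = 0.75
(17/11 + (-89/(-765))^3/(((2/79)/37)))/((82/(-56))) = -530439987098/201911403375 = -2.63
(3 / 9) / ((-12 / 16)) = -4 / 9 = -0.44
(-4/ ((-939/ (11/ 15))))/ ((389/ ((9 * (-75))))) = -660/ 121757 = -0.01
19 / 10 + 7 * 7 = 509 / 10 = 50.90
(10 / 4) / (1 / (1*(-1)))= -5 / 2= -2.50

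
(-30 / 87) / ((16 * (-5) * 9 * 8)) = 1 / 16704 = 0.00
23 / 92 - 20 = -79 / 4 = -19.75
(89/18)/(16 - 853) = -89/15066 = -0.01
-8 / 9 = -0.89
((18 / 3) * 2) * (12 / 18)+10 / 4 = 21 / 2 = 10.50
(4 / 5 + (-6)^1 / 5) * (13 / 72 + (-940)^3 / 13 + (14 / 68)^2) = 17282791811693 / 676260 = 25556430.68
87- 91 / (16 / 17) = -155 / 16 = -9.69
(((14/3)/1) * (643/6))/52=4501/468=9.62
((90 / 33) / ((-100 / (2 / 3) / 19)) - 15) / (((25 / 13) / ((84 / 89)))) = -921648 / 122375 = -7.53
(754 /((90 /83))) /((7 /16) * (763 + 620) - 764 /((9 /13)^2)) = -4505904 /6408475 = -0.70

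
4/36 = 1/9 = 0.11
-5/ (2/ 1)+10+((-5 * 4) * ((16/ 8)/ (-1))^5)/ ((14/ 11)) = 7145/ 14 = 510.36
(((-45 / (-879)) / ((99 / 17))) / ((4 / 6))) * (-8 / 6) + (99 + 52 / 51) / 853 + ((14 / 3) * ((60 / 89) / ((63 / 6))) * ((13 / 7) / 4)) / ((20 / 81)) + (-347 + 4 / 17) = -10077433656369 / 29116978429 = -346.10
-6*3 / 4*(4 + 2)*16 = -432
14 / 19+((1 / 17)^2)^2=1169313 / 1586899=0.74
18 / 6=3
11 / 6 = 1.83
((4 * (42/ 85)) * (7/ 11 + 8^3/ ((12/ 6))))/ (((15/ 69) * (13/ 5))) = 897.41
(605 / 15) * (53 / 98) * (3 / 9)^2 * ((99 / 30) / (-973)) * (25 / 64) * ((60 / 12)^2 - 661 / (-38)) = -0.14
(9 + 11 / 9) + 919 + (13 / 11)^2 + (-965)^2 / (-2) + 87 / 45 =-5060364631 / 10890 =-464679.95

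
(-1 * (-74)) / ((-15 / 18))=-88.80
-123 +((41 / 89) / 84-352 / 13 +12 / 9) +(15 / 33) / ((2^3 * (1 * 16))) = -148.73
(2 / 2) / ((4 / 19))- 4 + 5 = 23 / 4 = 5.75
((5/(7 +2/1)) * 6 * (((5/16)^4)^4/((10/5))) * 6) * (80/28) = 3814697265625/16140901064495857664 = 0.00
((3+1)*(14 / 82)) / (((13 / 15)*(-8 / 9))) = -945 / 1066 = -0.89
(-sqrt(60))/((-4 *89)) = sqrt(15)/178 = 0.02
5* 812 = 4060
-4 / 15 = -0.27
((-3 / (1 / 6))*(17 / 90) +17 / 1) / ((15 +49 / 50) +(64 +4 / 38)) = 12920 / 76081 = 0.17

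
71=71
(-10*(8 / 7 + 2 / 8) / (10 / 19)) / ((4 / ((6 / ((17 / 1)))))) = -2223 / 952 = -2.34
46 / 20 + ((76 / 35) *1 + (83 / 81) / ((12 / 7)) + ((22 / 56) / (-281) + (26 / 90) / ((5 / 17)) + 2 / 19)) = 1397494531 / 227040975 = 6.16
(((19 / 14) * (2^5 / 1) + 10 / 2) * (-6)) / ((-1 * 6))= 339 / 7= 48.43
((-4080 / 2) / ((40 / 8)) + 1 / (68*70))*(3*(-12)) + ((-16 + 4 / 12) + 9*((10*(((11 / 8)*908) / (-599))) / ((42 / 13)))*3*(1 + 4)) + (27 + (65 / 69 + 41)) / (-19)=2148986274224 / 155748985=13797.75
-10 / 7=-1.43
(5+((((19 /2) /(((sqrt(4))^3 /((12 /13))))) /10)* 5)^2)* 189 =10835181 /10816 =1001.77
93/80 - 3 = -147/80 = -1.84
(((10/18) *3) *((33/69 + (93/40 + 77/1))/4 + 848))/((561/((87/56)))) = 8420701/2102016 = 4.01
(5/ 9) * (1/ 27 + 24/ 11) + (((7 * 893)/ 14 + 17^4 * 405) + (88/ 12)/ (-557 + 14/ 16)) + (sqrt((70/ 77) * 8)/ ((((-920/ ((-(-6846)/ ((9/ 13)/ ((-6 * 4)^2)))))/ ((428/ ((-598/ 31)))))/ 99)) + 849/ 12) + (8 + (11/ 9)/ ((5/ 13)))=2681807582147927/ 79281180 + 13079912832 * sqrt(55)/ 2645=70500723.59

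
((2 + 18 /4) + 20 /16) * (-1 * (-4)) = 31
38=38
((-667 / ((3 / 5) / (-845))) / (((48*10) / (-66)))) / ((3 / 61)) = -2626289.34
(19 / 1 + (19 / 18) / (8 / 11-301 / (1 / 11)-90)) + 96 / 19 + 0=307673107 / 12791826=24.05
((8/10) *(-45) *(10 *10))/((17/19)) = -68400/17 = -4023.53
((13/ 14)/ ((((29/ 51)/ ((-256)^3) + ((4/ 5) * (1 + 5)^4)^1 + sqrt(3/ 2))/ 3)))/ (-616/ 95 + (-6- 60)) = -17576943723492567574118400/ 474181478507552546606451784901 + 8476535360757694464000 * sqrt(6)/ 474181478507552546606451784901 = -0.00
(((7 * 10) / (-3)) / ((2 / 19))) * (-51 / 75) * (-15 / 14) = -161.50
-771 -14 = -785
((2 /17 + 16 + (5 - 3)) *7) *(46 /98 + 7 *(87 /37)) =1350448 /629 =2146.98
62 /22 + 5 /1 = 7.82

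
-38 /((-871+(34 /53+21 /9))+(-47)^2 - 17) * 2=-3021 /52628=-0.06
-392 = -392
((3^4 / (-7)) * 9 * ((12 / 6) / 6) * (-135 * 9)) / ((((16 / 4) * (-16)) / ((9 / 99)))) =-295245 / 4928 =-59.91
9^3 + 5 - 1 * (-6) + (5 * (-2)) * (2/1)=720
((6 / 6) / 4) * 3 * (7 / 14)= 3 / 8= 0.38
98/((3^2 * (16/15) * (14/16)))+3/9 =12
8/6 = 4/3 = 1.33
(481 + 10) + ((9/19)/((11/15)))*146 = 122329/209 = 585.31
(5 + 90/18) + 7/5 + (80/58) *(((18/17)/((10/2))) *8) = 33861/2465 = 13.74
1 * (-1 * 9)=-9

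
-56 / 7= -8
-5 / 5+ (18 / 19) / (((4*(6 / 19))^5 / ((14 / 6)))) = -414857 / 1327104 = -0.31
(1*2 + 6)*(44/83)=352/83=4.24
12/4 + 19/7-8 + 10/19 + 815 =108161/133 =813.24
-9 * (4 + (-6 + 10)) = -72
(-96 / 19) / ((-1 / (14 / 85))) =1344 / 1615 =0.83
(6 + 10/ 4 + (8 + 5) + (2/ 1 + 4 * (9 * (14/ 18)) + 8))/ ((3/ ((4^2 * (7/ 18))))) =3332/ 27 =123.41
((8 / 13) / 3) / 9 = 8 / 351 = 0.02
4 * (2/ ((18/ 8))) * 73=2336/ 9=259.56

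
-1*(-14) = 14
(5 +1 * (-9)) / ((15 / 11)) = -44 / 15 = -2.93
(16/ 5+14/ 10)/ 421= 23/ 2105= 0.01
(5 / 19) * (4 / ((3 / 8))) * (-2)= -320 / 57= -5.61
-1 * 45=-45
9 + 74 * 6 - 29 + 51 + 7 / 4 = 1907 / 4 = 476.75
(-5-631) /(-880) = 159 /220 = 0.72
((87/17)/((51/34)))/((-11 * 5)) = -58/935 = -0.06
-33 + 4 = -29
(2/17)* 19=38/17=2.24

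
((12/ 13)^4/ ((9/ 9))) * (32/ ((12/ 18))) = 995328/ 28561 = 34.85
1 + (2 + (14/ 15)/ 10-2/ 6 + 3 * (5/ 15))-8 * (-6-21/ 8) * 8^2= 110494/ 25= 4419.76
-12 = -12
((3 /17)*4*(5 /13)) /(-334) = -30 /36907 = -0.00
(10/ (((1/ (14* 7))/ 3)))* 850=2499000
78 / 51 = 26 / 17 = 1.53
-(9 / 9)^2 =-1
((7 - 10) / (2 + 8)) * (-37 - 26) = 189 / 10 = 18.90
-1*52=-52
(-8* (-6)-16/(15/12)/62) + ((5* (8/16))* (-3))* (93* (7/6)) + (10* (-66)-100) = -946093/620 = -1525.96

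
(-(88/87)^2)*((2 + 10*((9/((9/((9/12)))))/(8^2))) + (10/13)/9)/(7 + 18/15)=-19957135/72616986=-0.27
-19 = -19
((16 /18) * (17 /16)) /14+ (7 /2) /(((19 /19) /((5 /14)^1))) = 83 /63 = 1.32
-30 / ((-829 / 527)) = 15810 / 829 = 19.07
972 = 972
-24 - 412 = -436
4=4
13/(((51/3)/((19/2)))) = 247/34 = 7.26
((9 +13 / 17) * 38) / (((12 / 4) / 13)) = 82004 / 51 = 1607.92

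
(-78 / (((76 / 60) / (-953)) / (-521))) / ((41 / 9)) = -5228281890 / 779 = -6711530.03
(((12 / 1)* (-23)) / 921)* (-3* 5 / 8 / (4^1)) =345 / 2456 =0.14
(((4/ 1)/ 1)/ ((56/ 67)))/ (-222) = -67/ 3108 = -0.02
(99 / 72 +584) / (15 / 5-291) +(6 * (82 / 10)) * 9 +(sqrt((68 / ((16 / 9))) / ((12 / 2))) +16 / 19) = sqrt(102) / 4 +32219833 / 72960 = 444.13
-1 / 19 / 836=-1 / 15884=-0.00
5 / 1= 5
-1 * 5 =-5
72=72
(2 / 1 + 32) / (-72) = -17 / 36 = -0.47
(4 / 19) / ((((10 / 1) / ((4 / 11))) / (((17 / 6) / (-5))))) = -0.00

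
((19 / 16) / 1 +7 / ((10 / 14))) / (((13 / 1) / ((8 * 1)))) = 879 / 130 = 6.76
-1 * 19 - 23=-42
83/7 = 11.86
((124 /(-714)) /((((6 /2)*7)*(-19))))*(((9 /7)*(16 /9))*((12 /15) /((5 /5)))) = 3968 /4985505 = 0.00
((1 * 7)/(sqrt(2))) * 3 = 21 * sqrt(2)/2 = 14.85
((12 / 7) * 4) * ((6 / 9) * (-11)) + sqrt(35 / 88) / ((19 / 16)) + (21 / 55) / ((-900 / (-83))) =-5803933 / 115500 + 4 * sqrt(770) / 209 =-49.72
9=9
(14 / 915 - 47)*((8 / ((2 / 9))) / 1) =-515892 / 305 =-1691.45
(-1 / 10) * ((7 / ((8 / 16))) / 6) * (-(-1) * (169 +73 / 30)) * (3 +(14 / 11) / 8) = -5004139 / 39600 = -126.37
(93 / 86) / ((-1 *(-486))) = 31 / 13932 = 0.00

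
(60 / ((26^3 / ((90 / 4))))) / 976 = 675 / 8577088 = 0.00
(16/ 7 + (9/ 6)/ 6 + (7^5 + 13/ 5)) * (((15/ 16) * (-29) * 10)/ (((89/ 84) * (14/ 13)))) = -4005869.13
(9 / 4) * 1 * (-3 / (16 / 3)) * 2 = -81 / 32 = -2.53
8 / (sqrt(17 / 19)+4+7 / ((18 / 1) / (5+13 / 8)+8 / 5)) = 1.22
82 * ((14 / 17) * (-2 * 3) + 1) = -5494 / 17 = -323.18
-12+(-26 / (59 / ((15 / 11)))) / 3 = -7918 / 649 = -12.20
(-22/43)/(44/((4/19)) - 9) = -11/4300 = -0.00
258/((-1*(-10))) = 129/5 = 25.80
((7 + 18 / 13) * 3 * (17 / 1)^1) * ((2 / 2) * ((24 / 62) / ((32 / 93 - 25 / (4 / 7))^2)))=297784512 / 3389432917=0.09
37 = 37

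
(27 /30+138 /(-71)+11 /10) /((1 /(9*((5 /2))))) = 90 /71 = 1.27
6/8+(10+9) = 79/4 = 19.75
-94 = -94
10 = 10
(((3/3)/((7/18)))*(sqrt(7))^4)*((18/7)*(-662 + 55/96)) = -1714419/8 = -214302.38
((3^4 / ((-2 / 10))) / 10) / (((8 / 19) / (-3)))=4617 / 16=288.56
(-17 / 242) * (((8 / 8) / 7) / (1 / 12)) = -102 / 847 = -0.12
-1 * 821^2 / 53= -12717.75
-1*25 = -25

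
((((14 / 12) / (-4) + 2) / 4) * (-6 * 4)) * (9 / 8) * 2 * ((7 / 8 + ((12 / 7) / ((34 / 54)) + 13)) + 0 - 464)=157167063 / 15232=10318.22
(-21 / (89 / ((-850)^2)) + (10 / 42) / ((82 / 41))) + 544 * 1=-635211083 / 3738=-169933.41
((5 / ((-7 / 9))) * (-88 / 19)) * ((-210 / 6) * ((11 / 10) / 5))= -4356 / 19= -229.26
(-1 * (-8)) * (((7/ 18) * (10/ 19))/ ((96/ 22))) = 385/ 1026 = 0.38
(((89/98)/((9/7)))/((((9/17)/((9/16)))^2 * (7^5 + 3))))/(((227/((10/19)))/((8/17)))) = 1513/29232616896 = 0.00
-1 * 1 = -1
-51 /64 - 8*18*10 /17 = -93027 /1088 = -85.50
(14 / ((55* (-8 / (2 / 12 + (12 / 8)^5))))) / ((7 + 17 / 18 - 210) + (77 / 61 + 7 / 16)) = 190869 / 154873400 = 0.00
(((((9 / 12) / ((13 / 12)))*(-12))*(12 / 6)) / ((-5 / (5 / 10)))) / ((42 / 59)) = 2.33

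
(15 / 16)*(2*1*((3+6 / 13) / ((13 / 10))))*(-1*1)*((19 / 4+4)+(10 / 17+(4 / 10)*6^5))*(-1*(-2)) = -715979925 / 22984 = -31151.23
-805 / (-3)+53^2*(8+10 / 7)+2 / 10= 2809106 / 105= 26753.39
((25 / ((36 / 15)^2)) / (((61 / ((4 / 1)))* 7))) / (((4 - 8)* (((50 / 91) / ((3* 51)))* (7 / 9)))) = -49725 / 13664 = -3.64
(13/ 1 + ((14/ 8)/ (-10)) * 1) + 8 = 833/ 40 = 20.82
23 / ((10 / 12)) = 138 / 5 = 27.60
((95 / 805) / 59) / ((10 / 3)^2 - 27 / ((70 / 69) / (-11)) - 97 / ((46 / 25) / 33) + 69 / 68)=-58140 / 41704982549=-0.00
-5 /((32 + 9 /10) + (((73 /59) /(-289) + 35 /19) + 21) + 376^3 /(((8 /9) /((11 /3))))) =-16198450 /710380535818711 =-0.00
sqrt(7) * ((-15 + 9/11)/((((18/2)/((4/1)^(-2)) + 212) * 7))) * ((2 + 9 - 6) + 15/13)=-240 * sqrt(7)/6853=-0.09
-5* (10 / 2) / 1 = -25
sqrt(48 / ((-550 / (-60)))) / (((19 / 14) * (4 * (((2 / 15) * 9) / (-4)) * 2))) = -14 * sqrt(110) / 209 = -0.70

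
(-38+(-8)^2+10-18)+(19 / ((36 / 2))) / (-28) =17.96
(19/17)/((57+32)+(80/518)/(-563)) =2770523/220620441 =0.01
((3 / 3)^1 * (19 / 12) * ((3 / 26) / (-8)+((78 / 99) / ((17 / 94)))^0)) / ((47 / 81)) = 105165 / 39104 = 2.69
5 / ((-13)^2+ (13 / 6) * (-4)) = 15 / 481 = 0.03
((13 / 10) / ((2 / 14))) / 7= 13 / 10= 1.30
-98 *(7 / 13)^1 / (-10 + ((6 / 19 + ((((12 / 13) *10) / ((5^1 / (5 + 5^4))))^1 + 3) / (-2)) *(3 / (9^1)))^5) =1552442444408128 / 8134634586202082747794115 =0.00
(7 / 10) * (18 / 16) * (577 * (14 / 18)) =28273 / 80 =353.41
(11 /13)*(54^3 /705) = 577368 /3055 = 188.99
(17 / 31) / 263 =17 / 8153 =0.00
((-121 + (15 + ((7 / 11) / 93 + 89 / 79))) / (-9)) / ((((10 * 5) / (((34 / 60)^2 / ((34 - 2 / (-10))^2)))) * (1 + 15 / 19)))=72037517 / 2014913280600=0.00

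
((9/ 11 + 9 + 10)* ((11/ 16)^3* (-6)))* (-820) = 8111235/ 256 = 31684.51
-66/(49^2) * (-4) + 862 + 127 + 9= 2396462/2401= 998.11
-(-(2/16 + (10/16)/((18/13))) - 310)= 44723/144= 310.58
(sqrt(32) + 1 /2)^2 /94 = 2*sqrt(2) /47 + 129 /376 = 0.40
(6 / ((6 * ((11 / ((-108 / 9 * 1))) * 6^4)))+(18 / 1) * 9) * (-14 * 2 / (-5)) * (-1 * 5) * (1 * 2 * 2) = -5388740 / 297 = -18143.91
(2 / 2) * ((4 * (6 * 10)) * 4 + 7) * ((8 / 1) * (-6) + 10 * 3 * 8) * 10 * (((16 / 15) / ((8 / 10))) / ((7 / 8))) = 19804160 / 7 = 2829165.71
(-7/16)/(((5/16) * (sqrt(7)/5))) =-sqrt(7) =-2.65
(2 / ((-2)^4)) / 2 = 1 / 16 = 0.06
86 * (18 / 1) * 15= 23220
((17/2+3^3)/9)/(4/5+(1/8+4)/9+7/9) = 1420/733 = 1.94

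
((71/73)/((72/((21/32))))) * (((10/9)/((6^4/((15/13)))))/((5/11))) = 0.00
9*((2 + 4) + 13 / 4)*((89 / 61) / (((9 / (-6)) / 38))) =-187701 / 61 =-3077.07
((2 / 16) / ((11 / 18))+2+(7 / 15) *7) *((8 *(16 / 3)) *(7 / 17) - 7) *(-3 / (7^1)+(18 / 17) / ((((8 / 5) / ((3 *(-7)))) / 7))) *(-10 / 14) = 55981333 / 13872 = 4035.56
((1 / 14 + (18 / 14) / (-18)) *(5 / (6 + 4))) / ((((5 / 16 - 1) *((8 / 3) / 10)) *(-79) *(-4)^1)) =0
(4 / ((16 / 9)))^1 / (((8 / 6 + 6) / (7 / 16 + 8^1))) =3645 / 1408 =2.59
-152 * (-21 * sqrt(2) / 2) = 1596 * sqrt(2) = 2257.08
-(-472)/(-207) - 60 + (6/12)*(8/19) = -244120/3933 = -62.07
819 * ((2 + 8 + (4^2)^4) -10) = 53673984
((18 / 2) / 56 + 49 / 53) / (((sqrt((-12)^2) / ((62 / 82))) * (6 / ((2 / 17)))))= 99851 / 74473056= 0.00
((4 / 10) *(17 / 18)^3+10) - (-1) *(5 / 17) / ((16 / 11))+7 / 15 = 10911631 / 991440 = 11.01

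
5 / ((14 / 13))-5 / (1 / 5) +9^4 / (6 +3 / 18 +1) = 538869 / 602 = 895.13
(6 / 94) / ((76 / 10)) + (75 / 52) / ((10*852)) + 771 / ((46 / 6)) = 61012071479 / 606639904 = 100.57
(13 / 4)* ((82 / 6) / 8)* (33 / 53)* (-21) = -72.60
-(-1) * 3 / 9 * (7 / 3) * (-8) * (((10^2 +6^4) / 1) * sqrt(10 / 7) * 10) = -111680 * sqrt(70) / 9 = -103820.21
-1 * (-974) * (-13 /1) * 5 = -63310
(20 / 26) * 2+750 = 9770 / 13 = 751.54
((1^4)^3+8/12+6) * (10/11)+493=16499/33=499.97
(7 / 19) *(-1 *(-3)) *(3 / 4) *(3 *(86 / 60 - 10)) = -16191 / 760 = -21.30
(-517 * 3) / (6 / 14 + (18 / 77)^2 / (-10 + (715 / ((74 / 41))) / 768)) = -1652208253465 / 450399379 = -3668.32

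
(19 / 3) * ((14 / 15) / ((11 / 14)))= 7.52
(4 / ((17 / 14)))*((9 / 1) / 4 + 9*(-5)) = -2394 / 17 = -140.82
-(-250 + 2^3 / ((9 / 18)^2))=218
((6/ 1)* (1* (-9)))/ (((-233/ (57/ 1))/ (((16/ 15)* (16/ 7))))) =262656/ 8155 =32.21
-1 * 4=-4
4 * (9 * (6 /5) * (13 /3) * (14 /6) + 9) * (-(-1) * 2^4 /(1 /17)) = 643008 /5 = 128601.60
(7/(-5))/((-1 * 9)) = 7/45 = 0.16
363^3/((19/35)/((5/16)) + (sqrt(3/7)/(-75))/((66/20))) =1381153244625 *sqrt(21)/150961186 + 2078359402511700/75480593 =27576943.15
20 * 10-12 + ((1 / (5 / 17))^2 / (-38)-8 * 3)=155511 / 950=163.70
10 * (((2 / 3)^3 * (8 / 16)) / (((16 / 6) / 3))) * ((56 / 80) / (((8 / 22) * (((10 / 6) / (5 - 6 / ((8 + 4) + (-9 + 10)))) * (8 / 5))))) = 5.46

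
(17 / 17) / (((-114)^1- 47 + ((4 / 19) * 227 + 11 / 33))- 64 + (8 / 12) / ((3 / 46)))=-171 / 28498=-0.01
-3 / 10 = -0.30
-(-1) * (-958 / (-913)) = 958 / 913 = 1.05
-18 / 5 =-3.60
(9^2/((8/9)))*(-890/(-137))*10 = 1622025/274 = 5919.80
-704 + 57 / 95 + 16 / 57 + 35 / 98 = -2804021 / 3990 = -702.76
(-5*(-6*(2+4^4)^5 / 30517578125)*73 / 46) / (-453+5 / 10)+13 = 1150886518634491 / 127044677734375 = 9.06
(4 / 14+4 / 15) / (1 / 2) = 116 / 105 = 1.10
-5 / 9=-0.56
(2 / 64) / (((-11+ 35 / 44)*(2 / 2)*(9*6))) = -11 / 193968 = -0.00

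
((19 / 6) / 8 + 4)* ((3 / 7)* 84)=633 / 4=158.25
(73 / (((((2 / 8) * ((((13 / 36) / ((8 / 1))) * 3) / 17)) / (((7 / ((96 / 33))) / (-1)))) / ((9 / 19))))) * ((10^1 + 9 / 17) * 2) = -217330344 / 247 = -879879.94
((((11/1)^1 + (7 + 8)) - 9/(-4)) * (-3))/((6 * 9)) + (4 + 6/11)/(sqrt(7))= -113/72 + 50 * sqrt(7)/77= 0.15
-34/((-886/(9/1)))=153/443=0.35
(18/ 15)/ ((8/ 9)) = 27/ 20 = 1.35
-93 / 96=-31 / 32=-0.97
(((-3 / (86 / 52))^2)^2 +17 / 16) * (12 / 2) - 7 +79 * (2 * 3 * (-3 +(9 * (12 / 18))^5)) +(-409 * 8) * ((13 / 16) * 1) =100698946505031 / 27350408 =3681807.84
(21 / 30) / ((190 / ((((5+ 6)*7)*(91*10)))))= 49049 / 190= 258.15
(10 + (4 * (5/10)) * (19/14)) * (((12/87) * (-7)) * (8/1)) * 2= -5696/29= -196.41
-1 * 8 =-8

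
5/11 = 0.45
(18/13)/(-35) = -18/455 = -0.04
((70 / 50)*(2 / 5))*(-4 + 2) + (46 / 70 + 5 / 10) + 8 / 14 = 213 / 350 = 0.61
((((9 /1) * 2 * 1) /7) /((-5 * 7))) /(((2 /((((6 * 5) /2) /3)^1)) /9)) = -81 /49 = -1.65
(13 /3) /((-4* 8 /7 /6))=-91 /16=-5.69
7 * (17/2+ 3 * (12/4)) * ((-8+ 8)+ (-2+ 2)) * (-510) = 0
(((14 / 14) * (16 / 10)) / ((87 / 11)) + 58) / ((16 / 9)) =37977 / 1160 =32.74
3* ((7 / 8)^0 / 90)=1 / 30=0.03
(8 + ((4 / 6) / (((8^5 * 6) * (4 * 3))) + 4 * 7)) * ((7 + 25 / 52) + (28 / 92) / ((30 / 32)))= 3567994511513 / 12697731072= 280.99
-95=-95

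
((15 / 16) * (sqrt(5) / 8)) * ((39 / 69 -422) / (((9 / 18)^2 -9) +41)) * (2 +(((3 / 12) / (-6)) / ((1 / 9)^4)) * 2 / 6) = 1502415 * sqrt(5) / 11008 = 305.19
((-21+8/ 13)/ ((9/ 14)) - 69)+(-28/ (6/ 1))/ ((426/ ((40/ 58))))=-24263017/ 240903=-100.72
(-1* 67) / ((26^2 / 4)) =-0.40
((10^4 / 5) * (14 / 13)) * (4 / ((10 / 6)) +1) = 95200 / 13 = 7323.08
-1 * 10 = -10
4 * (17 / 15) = 68 / 15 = 4.53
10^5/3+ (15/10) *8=100036/3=33345.33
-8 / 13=-0.62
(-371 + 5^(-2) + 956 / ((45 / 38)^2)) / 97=125854 / 39285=3.20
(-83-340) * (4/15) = -564/5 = -112.80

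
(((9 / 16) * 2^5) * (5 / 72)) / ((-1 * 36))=-5 / 144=-0.03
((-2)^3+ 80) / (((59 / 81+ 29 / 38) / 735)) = 162887760 / 4591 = 35479.80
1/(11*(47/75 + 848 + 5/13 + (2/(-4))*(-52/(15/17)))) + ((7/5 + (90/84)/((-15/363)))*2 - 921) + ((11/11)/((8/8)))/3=-959324369621/989275980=-969.72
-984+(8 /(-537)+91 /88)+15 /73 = -3390268253 /3449688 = -982.78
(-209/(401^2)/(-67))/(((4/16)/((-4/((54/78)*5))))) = -43472/484815015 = -0.00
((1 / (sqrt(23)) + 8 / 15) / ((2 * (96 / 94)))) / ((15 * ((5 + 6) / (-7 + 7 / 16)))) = -329 / 31680- 329 * sqrt(23) / 388608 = -0.01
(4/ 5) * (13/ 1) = 52/ 5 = 10.40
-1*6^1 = -6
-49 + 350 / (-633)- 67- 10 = -80108 / 633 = -126.55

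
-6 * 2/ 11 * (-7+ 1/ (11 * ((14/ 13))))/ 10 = 639/ 847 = 0.75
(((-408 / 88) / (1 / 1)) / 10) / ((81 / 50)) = -85 / 297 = -0.29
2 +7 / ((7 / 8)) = 10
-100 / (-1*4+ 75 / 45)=300 / 7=42.86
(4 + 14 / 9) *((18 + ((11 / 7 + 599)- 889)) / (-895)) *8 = 50480 / 3759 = 13.43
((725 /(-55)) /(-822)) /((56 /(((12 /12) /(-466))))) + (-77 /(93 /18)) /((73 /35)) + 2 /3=-3459489010631 /533977552416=-6.48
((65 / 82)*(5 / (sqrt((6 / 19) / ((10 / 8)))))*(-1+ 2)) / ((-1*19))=-325*sqrt(570) / 18696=-0.42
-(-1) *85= 85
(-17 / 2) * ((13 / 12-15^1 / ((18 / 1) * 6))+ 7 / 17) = -415 / 36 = -11.53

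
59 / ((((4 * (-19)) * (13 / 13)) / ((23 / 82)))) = -1357 / 6232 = -0.22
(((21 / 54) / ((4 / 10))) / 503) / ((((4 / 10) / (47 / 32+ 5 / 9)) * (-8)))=-102025 / 83441664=-0.00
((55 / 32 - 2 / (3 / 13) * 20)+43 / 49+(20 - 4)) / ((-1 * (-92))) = -727883 / 432768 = -1.68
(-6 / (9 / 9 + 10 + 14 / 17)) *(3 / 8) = -51 / 268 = -0.19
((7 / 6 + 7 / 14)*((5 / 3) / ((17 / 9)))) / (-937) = -25 / 15929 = -0.00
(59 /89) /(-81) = -59 /7209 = -0.01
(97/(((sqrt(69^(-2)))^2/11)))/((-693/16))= -821008/7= -117286.86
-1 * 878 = -878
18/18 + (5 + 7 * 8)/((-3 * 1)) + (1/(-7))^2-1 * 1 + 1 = -2839/147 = -19.31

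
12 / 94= 6 / 47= 0.13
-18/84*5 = -1.07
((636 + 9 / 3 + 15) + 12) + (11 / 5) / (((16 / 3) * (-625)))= 33299967 / 50000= 666.00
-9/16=-0.56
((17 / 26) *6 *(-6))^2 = 93636 / 169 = 554.06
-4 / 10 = -2 / 5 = -0.40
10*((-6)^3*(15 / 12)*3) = -8100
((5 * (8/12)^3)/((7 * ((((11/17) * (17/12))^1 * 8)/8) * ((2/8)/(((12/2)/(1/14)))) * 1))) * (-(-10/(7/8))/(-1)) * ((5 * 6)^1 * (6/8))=-1536000/77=-19948.05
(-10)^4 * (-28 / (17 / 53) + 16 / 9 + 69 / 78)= -1683325000 / 1989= -846317.24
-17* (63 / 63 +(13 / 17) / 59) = -1016 / 59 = -17.22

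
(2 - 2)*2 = 0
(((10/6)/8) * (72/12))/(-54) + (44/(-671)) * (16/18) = -1073/13176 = -0.08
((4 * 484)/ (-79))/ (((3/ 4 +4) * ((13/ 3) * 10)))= -11616/ 97565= -0.12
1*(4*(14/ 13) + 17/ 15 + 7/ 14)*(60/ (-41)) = -4634/ 533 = -8.69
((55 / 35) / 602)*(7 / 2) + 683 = 822343 / 1204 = 683.01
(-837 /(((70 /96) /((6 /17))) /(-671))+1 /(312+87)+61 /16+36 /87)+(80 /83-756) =354087230696569 /1306134480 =271095.54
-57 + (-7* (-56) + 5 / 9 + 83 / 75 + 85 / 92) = 6988033 / 20700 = 337.59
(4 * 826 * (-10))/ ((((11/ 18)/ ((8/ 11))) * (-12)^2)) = -33040/ 121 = -273.06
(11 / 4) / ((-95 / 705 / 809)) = -1254759 / 76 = -16509.99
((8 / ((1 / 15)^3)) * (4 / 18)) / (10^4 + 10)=600 / 1001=0.60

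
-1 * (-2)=2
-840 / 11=-76.36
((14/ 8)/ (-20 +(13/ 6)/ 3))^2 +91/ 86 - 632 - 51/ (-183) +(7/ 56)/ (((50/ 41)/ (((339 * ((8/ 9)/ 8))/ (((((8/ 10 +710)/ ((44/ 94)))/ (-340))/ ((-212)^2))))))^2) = 957719809232043427999239789089/ 79310431444248155772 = 12075584406.64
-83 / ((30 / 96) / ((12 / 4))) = -3984 / 5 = -796.80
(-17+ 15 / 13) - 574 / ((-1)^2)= -7668 / 13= -589.85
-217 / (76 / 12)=-651 / 19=-34.26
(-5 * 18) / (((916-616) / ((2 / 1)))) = -3 / 5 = -0.60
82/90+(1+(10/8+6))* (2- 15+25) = 4496/45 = 99.91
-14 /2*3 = -21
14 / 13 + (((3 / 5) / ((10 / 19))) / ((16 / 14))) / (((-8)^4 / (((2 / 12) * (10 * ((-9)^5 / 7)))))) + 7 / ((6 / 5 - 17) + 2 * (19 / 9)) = -6550590343 / 2219376640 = -2.95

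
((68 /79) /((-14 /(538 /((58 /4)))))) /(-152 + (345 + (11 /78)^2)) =-222577056 /18832778321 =-0.01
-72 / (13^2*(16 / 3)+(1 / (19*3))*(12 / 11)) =-11286 / 141287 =-0.08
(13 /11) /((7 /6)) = 78 /77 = 1.01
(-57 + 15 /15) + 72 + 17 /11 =193 /11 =17.55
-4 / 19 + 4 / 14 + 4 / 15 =682 / 1995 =0.34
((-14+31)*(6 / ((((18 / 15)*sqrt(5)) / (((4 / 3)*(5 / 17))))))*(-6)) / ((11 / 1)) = -40*sqrt(5) / 11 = -8.13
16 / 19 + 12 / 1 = 244 / 19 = 12.84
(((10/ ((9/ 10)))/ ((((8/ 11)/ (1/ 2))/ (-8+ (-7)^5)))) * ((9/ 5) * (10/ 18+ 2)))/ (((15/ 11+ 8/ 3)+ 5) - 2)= -77993575/ 928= -84044.80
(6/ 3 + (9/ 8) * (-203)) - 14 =-1923/ 8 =-240.38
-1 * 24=-24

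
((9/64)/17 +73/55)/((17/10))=79919/101728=0.79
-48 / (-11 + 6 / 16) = 384 / 85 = 4.52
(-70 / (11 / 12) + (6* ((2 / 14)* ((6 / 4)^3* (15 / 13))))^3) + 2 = -19721201867 / 530513984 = -37.17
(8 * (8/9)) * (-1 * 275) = -17600/9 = -1955.56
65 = 65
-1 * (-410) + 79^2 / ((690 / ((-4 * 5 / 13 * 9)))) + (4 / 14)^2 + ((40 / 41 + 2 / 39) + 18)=547597844 / 1802073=303.87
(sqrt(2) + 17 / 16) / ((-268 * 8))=-sqrt(2) / 2144 - 17 / 34304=-0.00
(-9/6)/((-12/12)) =3/2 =1.50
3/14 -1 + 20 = 19.21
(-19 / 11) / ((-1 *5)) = 19 / 55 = 0.35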